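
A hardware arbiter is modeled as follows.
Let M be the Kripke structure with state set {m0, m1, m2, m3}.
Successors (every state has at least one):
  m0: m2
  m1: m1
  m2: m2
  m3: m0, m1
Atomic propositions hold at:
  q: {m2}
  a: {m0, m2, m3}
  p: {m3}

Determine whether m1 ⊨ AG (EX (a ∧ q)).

No

Sat(a ∧ q) = {m2}
Sat(EX (a ∧ q)) = {s : some successor in {m2}} = {m0, m2}
AG (EX (a ∧ q)): greatest fixpoint, start Z0 = {m0, m2}, keep only states in Sat with every successor in Z. Already a fixed point.
Sat(AG (EX (a ∧ q))) = {m0, m2}
m1 ∉ Sat(AG (EX (a ∧ q))) = {m0, m2}, so the formula does not hold at m1.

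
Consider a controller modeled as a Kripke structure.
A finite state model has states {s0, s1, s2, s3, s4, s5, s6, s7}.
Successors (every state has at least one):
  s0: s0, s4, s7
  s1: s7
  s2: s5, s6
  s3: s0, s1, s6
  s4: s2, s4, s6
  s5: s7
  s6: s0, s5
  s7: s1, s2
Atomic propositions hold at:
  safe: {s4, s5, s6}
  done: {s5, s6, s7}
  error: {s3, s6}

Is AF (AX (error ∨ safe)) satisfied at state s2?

Sat(error ∨ safe) = {s3, s4, s5, s6}
Sat(AX (error ∨ safe)) = {s : every successor in {s3, s4, s5, s6}} = {s2}
AF (AX (error ∨ safe)): least fixpoint, start Z0 = {s2}, add states with every successor in Z. Already a fixed point.
Sat(AF (AX (error ∨ safe))) = {s2}
s2 ∈ Sat(AF (AX (error ∨ safe))) = {s2}, so the formula holds at s2.

Yes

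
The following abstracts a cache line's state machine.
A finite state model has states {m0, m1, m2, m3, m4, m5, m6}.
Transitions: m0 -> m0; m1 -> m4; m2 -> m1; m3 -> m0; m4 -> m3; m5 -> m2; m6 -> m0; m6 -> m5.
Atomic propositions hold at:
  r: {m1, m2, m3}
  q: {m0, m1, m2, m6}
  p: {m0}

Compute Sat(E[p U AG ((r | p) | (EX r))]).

Sat(r | p) = {m0, m1, m2, m3}
Sat(EX r) = {s : some successor in {m1, m2, m3}} = {m2, m4, m5}
Sat((r | p) | (EX r)) = {m0, m1, m2, m3, m4, m5}
AG ((r | p) | (EX r)): greatest fixpoint, start Z0 = {m0, m1, m2, m3, m4, m5}, keep only states in Sat with every successor in Z. Already a fixed point.
Sat(AG ((r | p) | (EX r))) = {m0, m1, m2, m3, m4, m5}
E[p U AG ((r | p) | (EX r))]: least fixpoint, start Z0 = Sat(AG ((r | p) | (EX r))) = {m0, m1, m2, m3, m4, m5}, add states in Sat(p) with some successor in Z. Already a fixed point.
Sat(E[p U AG ((r | p) | (EX r))]) = {m0, m1, m2, m3, m4, m5}

{m0, m1, m2, m3, m4, m5}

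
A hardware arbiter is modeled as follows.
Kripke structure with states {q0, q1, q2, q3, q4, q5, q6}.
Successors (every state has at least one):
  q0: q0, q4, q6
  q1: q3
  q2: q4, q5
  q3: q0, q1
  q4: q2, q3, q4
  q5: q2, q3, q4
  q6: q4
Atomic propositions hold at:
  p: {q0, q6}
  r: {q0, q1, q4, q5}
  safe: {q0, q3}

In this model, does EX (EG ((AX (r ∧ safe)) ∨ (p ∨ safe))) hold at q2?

No

Sat(r ∧ safe) = {q0}
Sat(AX (r ∧ safe)) = {s : every successor in {q0}} = ∅
Sat(p ∨ safe) = {q0, q3, q6}
Sat((AX (r ∧ safe)) ∨ (p ∨ safe)) = {q0, q3, q6}
EG ((AX (r ∧ safe)) ∨ (p ∨ safe)): greatest fixpoint, start Z0 = {q0, q3, q6}, keep only states in Sat with some successor in Z. Z1 = {q0, q3}; fixed.
Sat(EG ((AX (r ∧ safe)) ∨ (p ∨ safe))) = {q0, q3}
Sat(EX (EG ((AX (r ∧ safe)) ∨ (p ∨ safe)))) = {s : some successor in {q0, q3}} = {q0, q1, q3, q4, q5}
q2 ∉ Sat(EX (EG ((AX (r ∧ safe)) ∨ (p ∨ safe)))) = {q0, q1, q3, q4, q5}, so the formula does not hold at q2.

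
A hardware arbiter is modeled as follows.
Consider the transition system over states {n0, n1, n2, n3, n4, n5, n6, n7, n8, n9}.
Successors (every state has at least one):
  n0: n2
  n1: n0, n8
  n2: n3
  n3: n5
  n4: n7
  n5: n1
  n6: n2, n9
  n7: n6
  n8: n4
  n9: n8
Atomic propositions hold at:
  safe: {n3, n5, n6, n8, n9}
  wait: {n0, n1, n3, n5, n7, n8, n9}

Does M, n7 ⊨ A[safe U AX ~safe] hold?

Sat(~safe) = {n0, n1, n2, n4, n7}
Sat(AX ~safe) = {s : every successor in {n0, n1, n2, n4, n7}} = {n0, n4, n5, n8}
A[safe U AX ~safe]: least fixpoint, start Z0 = Sat(AX ~safe) = {n0, n4, n5, n8}, add states in Sat(safe) with every successor in Z. Z1 = {n0, n3, n4, n5, n8, n9}; fixed.
Sat(A[safe U AX ~safe]) = {n0, n3, n4, n5, n8, n9}
n7 ∉ Sat(A[safe U AX ~safe]) = {n0, n3, n4, n5, n8, n9}, so the formula does not hold at n7.

No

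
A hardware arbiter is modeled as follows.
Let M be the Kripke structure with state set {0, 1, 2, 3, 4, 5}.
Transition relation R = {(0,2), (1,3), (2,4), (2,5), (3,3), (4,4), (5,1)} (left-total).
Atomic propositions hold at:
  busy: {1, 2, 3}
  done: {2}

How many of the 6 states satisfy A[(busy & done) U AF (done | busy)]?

Sat(busy & done) = {2}
Sat(done | busy) = {1, 2, 3}
AF (done | busy): least fixpoint, start Z0 = {1, 2, 3}, add states with every successor in Z. Z1 = {0, 1, 2, 3, 5}; fixed.
Sat(AF (done | busy)) = {0, 1, 2, 3, 5}
A[(busy & done) U AF (done | busy)]: least fixpoint, start Z0 = Sat(AF (done | busy)) = {0, 1, 2, 3, 5}, add states in Sat(busy & done) with every successor in Z. Already a fixed point.
Sat(A[(busy & done) U AF (done | busy)]) = {0, 1, 2, 3, 5}
|Sat(A[(busy & done) U AF (done | busy)])| = |{0, 1, 2, 3, 5}| = 5.

5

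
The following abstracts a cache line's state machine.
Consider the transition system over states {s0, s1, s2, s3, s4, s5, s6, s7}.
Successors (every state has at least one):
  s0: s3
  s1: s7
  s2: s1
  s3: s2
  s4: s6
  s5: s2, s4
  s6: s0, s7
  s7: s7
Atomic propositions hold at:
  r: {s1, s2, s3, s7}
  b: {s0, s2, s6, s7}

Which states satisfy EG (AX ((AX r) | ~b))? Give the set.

{s0, s1, s2, s3, s5, s6, s7}

Sat(AX r) = {s : every successor in {s1, s2, s3, s7}} = {s0, s1, s2, s3, s7}
Sat(~b) = {s1, s3, s4, s5}
Sat((AX r) | ~b) = {s0, s1, s2, s3, s4, s5, s7}
Sat(AX ((AX r) | ~b)) = {s : every successor in {s0, s1, s2, s3, s4, s5, s7}} = {s0, s1, s2, s3, s5, s6, s7}
EG (AX ((AX r) | ~b)): greatest fixpoint, start Z0 = {s0, s1, s2, s3, s5, s6, s7}, keep only states in Sat with some successor in Z. Already a fixed point.
Sat(EG (AX ((AX r) | ~b))) = {s0, s1, s2, s3, s5, s6, s7}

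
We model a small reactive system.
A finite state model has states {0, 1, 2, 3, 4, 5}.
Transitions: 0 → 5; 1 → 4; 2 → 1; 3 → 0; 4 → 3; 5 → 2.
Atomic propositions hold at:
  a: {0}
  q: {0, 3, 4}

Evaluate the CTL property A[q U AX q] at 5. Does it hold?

Sat(AX q) = {s : every successor in {0, 3, 4}} = {1, 3, 4}
A[q U AX q]: least fixpoint, start Z0 = Sat(AX q) = {1, 3, 4}, add states in Sat(q) with every successor in Z. Already a fixed point.
Sat(A[q U AX q]) = {1, 3, 4}
5 ∉ Sat(A[q U AX q]) = {1, 3, 4}, so the formula does not hold at 5.

No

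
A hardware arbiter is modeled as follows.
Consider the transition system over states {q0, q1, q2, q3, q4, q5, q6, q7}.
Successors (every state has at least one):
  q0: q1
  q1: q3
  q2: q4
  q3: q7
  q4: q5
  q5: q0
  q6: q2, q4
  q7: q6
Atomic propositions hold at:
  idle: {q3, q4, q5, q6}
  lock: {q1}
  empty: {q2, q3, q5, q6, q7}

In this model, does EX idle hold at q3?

Sat(EX idle) = {s : some successor in {q3, q4, q5, q6}} = {q1, q2, q4, q6, q7}
q3 ∉ Sat(EX idle) = {q1, q2, q4, q6, q7}, so the formula does not hold at q3.

No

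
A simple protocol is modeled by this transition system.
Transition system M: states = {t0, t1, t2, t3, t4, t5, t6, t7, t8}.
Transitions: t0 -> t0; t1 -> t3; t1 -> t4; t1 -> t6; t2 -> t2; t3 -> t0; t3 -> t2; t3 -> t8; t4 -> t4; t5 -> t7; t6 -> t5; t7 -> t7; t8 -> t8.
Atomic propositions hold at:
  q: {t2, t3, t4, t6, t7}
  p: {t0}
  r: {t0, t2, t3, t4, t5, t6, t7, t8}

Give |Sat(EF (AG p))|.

AG p: greatest fixpoint, start Z0 = {t0}, keep only states in Sat with every successor in Z. Already a fixed point.
Sat(AG p) = {t0}
EF (AG p): least fixpoint, start Z0 = {t0}, add states with some successor in Z. Z1 = {t0, t3}; Z2 = {t0, t1, t3}; fixed.
Sat(EF (AG p)) = {t0, t1, t3}
|Sat(EF (AG p))| = |{t0, t1, t3}| = 3.

3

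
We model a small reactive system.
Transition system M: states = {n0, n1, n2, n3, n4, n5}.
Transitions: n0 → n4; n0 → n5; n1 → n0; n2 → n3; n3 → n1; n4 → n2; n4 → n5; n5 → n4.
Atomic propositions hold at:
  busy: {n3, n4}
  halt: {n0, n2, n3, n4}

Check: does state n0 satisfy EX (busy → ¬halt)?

Yes

Sat(¬halt) = {n1, n5}
Sat(busy → ¬halt) = {n0, n1, n2, n5}
Sat(EX (busy → ¬halt)) = {s : some successor in {n0, n1, n2, n5}} = {n0, n1, n3, n4}
n0 ∈ Sat(EX (busy → ¬halt)) = {n0, n1, n3, n4}, so the formula holds at n0.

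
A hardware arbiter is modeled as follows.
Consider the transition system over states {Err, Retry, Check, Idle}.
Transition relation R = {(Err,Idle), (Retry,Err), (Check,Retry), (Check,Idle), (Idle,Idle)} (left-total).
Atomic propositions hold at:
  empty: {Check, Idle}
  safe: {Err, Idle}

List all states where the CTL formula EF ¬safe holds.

{Retry, Check}

Sat(¬safe) = {Retry, Check}
EF ¬safe: least fixpoint, start Z0 = {Retry, Check}, add states with some successor in Z. Already a fixed point.
Sat(EF ¬safe) = {Retry, Check}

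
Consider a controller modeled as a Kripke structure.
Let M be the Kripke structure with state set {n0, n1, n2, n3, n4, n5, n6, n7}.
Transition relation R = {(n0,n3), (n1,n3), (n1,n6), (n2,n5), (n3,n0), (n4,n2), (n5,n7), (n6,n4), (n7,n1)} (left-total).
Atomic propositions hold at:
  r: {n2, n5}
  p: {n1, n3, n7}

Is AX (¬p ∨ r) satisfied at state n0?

Sat(¬p) = {n0, n2, n4, n5, n6}
Sat(¬p ∨ r) = {n0, n2, n4, n5, n6}
Sat(AX (¬p ∨ r)) = {s : every successor in {n0, n2, n4, n5, n6}} = {n2, n3, n4, n6}
n0 ∉ Sat(AX (¬p ∨ r)) = {n2, n3, n4, n6}, so the formula does not hold at n0.

No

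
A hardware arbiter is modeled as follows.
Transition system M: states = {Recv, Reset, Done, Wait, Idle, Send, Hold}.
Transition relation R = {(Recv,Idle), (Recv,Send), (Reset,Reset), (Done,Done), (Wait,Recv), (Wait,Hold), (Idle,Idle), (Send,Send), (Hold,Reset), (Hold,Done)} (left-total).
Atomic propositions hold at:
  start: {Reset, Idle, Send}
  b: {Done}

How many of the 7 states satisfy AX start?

4

Sat(AX start) = {s : every successor in {Reset, Idle, Send}} = {Recv, Reset, Idle, Send}
|Sat(AX start)| = |{Recv, Reset, Idle, Send}| = 4.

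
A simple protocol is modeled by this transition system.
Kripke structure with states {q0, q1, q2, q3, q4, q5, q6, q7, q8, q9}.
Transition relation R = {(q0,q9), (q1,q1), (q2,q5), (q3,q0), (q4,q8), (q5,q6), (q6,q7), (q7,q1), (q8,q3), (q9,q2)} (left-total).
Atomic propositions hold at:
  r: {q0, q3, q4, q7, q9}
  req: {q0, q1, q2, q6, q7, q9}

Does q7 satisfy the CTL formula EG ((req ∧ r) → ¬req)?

No

Sat(req ∧ r) = {q0, q7, q9}
Sat(¬req) = {q3, q4, q5, q8}
Sat((req ∧ r) → ¬req) = {q1, q2, q3, q4, q5, q6, q8}
EG ((req ∧ r) → ¬req): greatest fixpoint, start Z0 = {q1, q2, q3, q4, q5, q6, q8}, keep only states in Sat with some successor in Z. Z1 = {q1, q2, q4, q5, q8}; Z2 = {q1, q2, q4}; Z3 = {q1}; fixed.
Sat(EG ((req ∧ r) → ¬req)) = {q1}
q7 ∉ Sat(EG ((req ∧ r) → ¬req)) = {q1}, so the formula does not hold at q7.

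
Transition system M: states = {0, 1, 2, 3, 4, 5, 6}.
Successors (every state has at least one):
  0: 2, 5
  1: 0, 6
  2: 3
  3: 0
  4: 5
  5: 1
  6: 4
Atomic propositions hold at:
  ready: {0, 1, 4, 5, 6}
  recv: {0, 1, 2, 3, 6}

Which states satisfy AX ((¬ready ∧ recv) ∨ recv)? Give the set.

Sat(¬ready) = {2, 3}
Sat(¬ready ∧ recv) = {2, 3}
Sat((¬ready ∧ recv) ∨ recv) = {0, 1, 2, 3, 6}
Sat(AX ((¬ready ∧ recv) ∨ recv)) = {s : every successor in {0, 1, 2, 3, 6}} = {1, 2, 3, 5}

{1, 2, 3, 5}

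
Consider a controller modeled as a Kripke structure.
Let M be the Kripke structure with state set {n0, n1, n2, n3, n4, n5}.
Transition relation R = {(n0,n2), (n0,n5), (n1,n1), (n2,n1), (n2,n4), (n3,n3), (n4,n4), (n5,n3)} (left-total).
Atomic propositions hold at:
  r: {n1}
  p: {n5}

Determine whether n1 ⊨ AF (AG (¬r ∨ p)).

Sat(¬r) = {n0, n2, n3, n4, n5}
Sat(¬r ∨ p) = {n0, n2, n3, n4, n5}
AG (¬r ∨ p): greatest fixpoint, start Z0 = {n0, n2, n3, n4, n5}, keep only states in Sat with every successor in Z. Z1 = {n0, n3, n4, n5}; Z2 = {n3, n4, n5}; fixed.
Sat(AG (¬r ∨ p)) = {n3, n4, n5}
AF (AG (¬r ∨ p)): least fixpoint, start Z0 = {n3, n4, n5}, add states with every successor in Z. Already a fixed point.
Sat(AF (AG (¬r ∨ p))) = {n3, n4, n5}
n1 ∉ Sat(AF (AG (¬r ∨ p))) = {n3, n4, n5}, so the formula does not hold at n1.

No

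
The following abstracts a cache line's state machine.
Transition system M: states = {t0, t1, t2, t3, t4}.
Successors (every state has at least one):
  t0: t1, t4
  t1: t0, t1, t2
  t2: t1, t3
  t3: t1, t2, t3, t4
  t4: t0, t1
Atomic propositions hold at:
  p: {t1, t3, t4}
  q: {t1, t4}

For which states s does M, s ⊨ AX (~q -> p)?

{t0, t2}

Sat(~q) = {t0, t2, t3}
Sat(~q -> p) = {t1, t3, t4}
Sat(AX (~q -> p)) = {s : every successor in {t1, t3, t4}} = {t0, t2}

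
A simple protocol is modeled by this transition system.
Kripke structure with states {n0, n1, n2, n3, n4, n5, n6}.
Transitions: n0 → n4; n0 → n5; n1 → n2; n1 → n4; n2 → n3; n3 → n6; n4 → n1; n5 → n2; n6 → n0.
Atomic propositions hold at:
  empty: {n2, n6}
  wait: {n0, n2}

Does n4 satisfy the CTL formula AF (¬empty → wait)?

Sat(¬empty) = {n0, n1, n3, n4, n5}
Sat(¬empty → wait) = {n0, n2, n6}
AF (¬empty → wait): least fixpoint, start Z0 = {n0, n2, n6}, add states with every successor in Z. Z1 = {n0, n2, n3, n5, n6}; fixed.
Sat(AF (¬empty → wait)) = {n0, n2, n3, n5, n6}
n4 ∉ Sat(AF (¬empty → wait)) = {n0, n2, n3, n5, n6}, so the formula does not hold at n4.

No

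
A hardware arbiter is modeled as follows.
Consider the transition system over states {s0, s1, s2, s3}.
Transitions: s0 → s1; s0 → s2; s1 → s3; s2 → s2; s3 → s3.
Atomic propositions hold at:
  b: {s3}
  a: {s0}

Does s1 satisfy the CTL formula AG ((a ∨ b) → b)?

Sat(a ∨ b) = {s0, s3}
Sat((a ∨ b) → b) = {s1, s2, s3}
AG ((a ∨ b) → b): greatest fixpoint, start Z0 = {s1, s2, s3}, keep only states in Sat with every successor in Z. Already a fixed point.
Sat(AG ((a ∨ b) → b)) = {s1, s2, s3}
s1 ∈ Sat(AG ((a ∨ b) → b)) = {s1, s2, s3}, so the formula holds at s1.

Yes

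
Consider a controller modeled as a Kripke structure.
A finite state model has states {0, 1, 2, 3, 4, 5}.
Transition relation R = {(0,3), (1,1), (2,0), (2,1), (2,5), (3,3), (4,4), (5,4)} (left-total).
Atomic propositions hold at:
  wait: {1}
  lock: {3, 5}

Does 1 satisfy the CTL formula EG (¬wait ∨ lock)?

Sat(¬wait) = {0, 2, 3, 4, 5}
Sat(¬wait ∨ lock) = {0, 2, 3, 4, 5}
EG (¬wait ∨ lock): greatest fixpoint, start Z0 = {0, 2, 3, 4, 5}, keep only states in Sat with some successor in Z. Already a fixed point.
Sat(EG (¬wait ∨ lock)) = {0, 2, 3, 4, 5}
1 ∉ Sat(EG (¬wait ∨ lock)) = {0, 2, 3, 4, 5}, so the formula does not hold at 1.

No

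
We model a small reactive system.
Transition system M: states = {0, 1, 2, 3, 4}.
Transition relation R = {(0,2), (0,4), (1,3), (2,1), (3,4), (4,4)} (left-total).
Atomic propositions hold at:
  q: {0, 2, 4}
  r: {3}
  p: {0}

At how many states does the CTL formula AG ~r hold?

Sat(~r) = {0, 1, 2, 4}
AG ~r: greatest fixpoint, start Z0 = {0, 1, 2, 4}, keep only states in Sat with every successor in Z. Z1 = {0, 2, 4}; Z2 = {0, 4}; Z3 = {4}; fixed.
Sat(AG ~r) = {4}
|Sat(AG ~r)| = |{4}| = 1.

1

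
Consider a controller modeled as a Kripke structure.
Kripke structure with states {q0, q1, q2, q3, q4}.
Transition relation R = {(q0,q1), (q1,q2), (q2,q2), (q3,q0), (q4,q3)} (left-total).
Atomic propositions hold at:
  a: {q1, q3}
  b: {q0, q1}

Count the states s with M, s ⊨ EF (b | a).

4

Sat(b | a) = {q0, q1, q3}
EF (b | a): least fixpoint, start Z0 = {q0, q1, q3}, add states with some successor in Z. Z1 = {q0, q1, q3, q4}; fixed.
Sat(EF (b | a)) = {q0, q1, q3, q4}
|Sat(EF (b | a))| = |{q0, q1, q3, q4}| = 4.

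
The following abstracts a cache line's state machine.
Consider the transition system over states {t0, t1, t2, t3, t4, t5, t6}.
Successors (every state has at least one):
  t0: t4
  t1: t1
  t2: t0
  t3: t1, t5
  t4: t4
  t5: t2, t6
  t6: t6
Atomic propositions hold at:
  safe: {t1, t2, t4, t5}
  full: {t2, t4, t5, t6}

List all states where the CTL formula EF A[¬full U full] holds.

Sat(¬full) = {t0, t1, t3}
A[¬full U full]: least fixpoint, start Z0 = Sat(full) = {t2, t4, t5, t6}, add states in Sat(¬full) with every successor in Z. Z1 = {t0, t2, t4, t5, t6}; fixed.
Sat(A[¬full U full]) = {t0, t2, t4, t5, t6}
EF A[¬full U full]: least fixpoint, start Z0 = {t0, t2, t4, t5, t6}, add states with some successor in Z. Z1 = {t0, t2, t3, t4, t5, t6}; fixed.
Sat(EF A[¬full U full]) = {t0, t2, t3, t4, t5, t6}

{t0, t2, t3, t4, t5, t6}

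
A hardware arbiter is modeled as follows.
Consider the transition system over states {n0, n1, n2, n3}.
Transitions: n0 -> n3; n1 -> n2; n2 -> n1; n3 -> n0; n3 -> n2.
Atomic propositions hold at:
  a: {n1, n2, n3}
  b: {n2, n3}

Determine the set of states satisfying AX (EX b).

{n0, n2}

Sat(EX b) = {s : some successor in {n2, n3}} = {n0, n1, n3}
Sat(AX (EX b)) = {s : every successor in {n0, n1, n3}} = {n0, n2}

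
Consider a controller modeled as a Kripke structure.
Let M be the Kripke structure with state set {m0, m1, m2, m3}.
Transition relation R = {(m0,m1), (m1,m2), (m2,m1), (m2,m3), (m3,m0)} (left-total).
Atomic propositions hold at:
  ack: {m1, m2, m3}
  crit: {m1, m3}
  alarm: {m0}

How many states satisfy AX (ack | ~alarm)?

3

Sat(~alarm) = {m1, m2, m3}
Sat(ack | ~alarm) = {m1, m2, m3}
Sat(AX (ack | ~alarm)) = {s : every successor in {m1, m2, m3}} = {m0, m1, m2}
|Sat(AX (ack | ~alarm))| = |{m0, m1, m2}| = 3.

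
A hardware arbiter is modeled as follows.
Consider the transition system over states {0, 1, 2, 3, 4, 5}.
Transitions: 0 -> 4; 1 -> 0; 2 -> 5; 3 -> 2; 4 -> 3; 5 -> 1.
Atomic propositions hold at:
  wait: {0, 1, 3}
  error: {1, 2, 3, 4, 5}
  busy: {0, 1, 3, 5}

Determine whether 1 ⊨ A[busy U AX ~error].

Yes

Sat(~error) = {0}
Sat(AX ~error) = {s : every successor in {0}} = {1}
A[busy U AX ~error]: least fixpoint, start Z0 = Sat(AX ~error) = {1}, add states in Sat(busy) with every successor in Z. Z1 = {1, 5}; fixed.
Sat(A[busy U AX ~error]) = {1, 5}
1 ∈ Sat(A[busy U AX ~error]) = {1, 5}, so the formula holds at 1.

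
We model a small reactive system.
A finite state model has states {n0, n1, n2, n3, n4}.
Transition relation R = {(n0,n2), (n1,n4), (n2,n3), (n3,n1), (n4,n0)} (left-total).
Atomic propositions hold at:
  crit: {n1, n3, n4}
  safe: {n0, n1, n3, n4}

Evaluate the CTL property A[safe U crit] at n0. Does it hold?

A[safe U crit]: least fixpoint, start Z0 = Sat(crit) = {n1, n3, n4}, add states in Sat(safe) with every successor in Z. Already a fixed point.
Sat(A[safe U crit]) = {n1, n3, n4}
n0 ∉ Sat(A[safe U crit]) = {n1, n3, n4}, so the formula does not hold at n0.

No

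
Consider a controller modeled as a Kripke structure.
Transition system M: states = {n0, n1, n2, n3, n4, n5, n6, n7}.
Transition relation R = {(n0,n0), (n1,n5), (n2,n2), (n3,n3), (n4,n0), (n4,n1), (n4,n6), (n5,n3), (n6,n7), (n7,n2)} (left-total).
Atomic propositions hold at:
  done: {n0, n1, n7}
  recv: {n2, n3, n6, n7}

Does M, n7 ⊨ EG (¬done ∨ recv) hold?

Sat(¬done) = {n2, n3, n4, n5, n6}
Sat(¬done ∨ recv) = {n2, n3, n4, n5, n6, n7}
EG (¬done ∨ recv): greatest fixpoint, start Z0 = {n2, n3, n4, n5, n6, n7}, keep only states in Sat with some successor in Z. Already a fixed point.
Sat(EG (¬done ∨ recv)) = {n2, n3, n4, n5, n6, n7}
n7 ∈ Sat(EG (¬done ∨ recv)) = {n2, n3, n4, n5, n6, n7}, so the formula holds at n7.

Yes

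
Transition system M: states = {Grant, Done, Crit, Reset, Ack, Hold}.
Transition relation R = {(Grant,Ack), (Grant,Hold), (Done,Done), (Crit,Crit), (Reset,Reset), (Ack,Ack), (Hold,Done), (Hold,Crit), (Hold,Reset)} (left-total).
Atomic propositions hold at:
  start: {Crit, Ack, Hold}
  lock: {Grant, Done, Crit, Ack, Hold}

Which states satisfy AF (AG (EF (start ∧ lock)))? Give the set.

{Crit, Ack}

Sat(start ∧ lock) = {Crit, Ack, Hold}
EF (start ∧ lock): least fixpoint, start Z0 = {Crit, Ack, Hold}, add states with some successor in Z. Z1 = {Grant, Crit, Ack, Hold}; fixed.
Sat(EF (start ∧ lock)) = {Grant, Crit, Ack, Hold}
AG (EF (start ∧ lock)): greatest fixpoint, start Z0 = {Grant, Crit, Ack, Hold}, keep only states in Sat with every successor in Z. Z1 = {Grant, Crit, Ack}; Z2 = {Crit, Ack}; fixed.
Sat(AG (EF (start ∧ lock))) = {Crit, Ack}
AF (AG (EF (start ∧ lock))): least fixpoint, start Z0 = {Crit, Ack}, add states with every successor in Z. Already a fixed point.
Sat(AF (AG (EF (start ∧ lock)))) = {Crit, Ack}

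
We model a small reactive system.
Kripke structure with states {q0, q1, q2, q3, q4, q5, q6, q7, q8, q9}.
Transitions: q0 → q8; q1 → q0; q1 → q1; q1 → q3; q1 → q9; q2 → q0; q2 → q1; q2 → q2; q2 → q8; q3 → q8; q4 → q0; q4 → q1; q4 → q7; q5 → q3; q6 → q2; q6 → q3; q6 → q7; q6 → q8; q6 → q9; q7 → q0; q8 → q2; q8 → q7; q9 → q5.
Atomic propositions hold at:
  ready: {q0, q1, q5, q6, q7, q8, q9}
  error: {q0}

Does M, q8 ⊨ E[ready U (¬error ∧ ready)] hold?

Sat(¬error) = {q1, q2, q3, q4, q5, q6, q7, q8, q9}
Sat(¬error ∧ ready) = {q1, q5, q6, q7, q8, q9}
E[ready U (¬error ∧ ready)]: least fixpoint, start Z0 = Sat((¬error ∧ ready)) = {q1, q5, q6, q7, q8, q9}, add states in Sat(ready) with some successor in Z. Z1 = {q0, q1, q5, q6, q7, q8, q9}; fixed.
Sat(E[ready U (¬error ∧ ready)]) = {q0, q1, q5, q6, q7, q8, q9}
q8 ∈ Sat(E[ready U (¬error ∧ ready)]) = {q0, q1, q5, q6, q7, q8, q9}, so the formula holds at q8.

Yes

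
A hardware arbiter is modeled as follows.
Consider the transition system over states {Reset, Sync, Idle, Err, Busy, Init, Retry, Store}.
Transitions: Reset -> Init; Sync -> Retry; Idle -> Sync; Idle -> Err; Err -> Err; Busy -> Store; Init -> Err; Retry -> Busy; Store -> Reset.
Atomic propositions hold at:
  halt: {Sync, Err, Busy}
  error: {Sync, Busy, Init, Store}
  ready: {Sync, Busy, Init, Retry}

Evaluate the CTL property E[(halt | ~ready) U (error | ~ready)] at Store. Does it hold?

Yes

Sat(~ready) = {Reset, Idle, Err, Store}
Sat(halt | ~ready) = {Reset, Sync, Idle, Err, Busy, Store}
Sat(error | ~ready) = {Reset, Sync, Idle, Err, Busy, Init, Store}
E[(halt | ~ready) U (error | ~ready)]: least fixpoint, start Z0 = Sat((error | ~ready)) = {Reset, Sync, Idle, Err, Busy, Init, Store}, add states in Sat(halt | ~ready) with some successor in Z. Already a fixed point.
Sat(E[(halt | ~ready) U (error | ~ready)]) = {Reset, Sync, Idle, Err, Busy, Init, Store}
Store ∈ Sat(E[(halt | ~ready) U (error | ~ready)]) = {Reset, Sync, Idle, Err, Busy, Init, Store}, so the formula holds at Store.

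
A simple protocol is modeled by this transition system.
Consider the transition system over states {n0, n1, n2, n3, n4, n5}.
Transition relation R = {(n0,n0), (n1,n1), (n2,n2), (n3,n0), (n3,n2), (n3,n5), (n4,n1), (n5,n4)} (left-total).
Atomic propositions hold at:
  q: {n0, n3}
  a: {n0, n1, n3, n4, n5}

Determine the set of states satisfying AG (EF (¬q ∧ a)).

{n1, n4, n5}

Sat(¬q) = {n1, n2, n4, n5}
Sat(¬q ∧ a) = {n1, n4, n5}
EF (¬q ∧ a): least fixpoint, start Z0 = {n1, n4, n5}, add states with some successor in Z. Z1 = {n1, n3, n4, n5}; fixed.
Sat(EF (¬q ∧ a)) = {n1, n3, n4, n5}
AG (EF (¬q ∧ a)): greatest fixpoint, start Z0 = {n1, n3, n4, n5}, keep only states in Sat with every successor in Z. Z1 = {n1, n4, n5}; fixed.
Sat(AG (EF (¬q ∧ a))) = {n1, n4, n5}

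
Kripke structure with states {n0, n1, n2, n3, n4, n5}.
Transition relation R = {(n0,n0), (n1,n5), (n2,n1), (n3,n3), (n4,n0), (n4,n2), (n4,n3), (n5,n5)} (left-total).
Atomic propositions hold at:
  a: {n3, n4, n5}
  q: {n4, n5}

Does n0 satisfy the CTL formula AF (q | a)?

No

Sat(q | a) = {n3, n4, n5}
AF (q | a): least fixpoint, start Z0 = {n3, n4, n5}, add states with every successor in Z. Z1 = {n1, n3, n4, n5}; Z2 = {n1, n2, n3, n4, n5}; fixed.
Sat(AF (q | a)) = {n1, n2, n3, n4, n5}
n0 ∉ Sat(AF (q | a)) = {n1, n2, n3, n4, n5}, so the formula does not hold at n0.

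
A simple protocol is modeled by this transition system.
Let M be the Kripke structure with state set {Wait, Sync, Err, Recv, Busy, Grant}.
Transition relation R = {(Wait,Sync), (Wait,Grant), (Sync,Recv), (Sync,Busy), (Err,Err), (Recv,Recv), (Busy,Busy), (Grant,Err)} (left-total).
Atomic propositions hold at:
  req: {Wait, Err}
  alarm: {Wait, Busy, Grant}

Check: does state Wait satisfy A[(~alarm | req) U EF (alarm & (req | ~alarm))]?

Yes

Sat(~alarm) = {Sync, Err, Recv}
Sat(~alarm | req) = {Wait, Sync, Err, Recv}
Sat(req | ~alarm) = {Wait, Sync, Err, Recv}
Sat(alarm & (req | ~alarm)) = {Wait}
EF (alarm & (req | ~alarm)): least fixpoint, start Z0 = {Wait}, add states with some successor in Z. Already a fixed point.
Sat(EF (alarm & (req | ~alarm))) = {Wait}
A[(~alarm | req) U EF (alarm & (req | ~alarm))]: least fixpoint, start Z0 = Sat(EF (alarm & (req | ~alarm))) = {Wait}, add states in Sat(~alarm | req) with every successor in Z. Already a fixed point.
Sat(A[(~alarm | req) U EF (alarm & (req | ~alarm))]) = {Wait}
Wait ∈ Sat(A[(~alarm | req) U EF (alarm & (req | ~alarm))]) = {Wait}, so the formula holds at Wait.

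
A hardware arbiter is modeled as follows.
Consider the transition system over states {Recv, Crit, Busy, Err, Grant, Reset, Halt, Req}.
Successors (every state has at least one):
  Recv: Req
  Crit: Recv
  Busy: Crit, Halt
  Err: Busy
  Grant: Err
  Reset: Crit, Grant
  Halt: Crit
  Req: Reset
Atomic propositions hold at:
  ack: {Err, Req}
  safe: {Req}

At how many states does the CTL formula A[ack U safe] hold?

1

A[ack U safe]: least fixpoint, start Z0 = Sat(safe) = {Req}, add states in Sat(ack) with every successor in Z. Already a fixed point.
Sat(A[ack U safe]) = {Req}
|Sat(A[ack U safe])| = |{Req}| = 1.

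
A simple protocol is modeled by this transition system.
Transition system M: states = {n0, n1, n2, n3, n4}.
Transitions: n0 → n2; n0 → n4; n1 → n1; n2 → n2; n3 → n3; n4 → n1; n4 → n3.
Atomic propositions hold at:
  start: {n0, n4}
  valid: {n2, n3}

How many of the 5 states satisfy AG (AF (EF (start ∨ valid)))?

Sat(start ∨ valid) = {n0, n2, n3, n4}
EF (start ∨ valid): least fixpoint, start Z0 = {n0, n2, n3, n4}, add states with some successor in Z. Already a fixed point.
Sat(EF (start ∨ valid)) = {n0, n2, n3, n4}
AF (EF (start ∨ valid)): least fixpoint, start Z0 = {n0, n2, n3, n4}, add states with every successor in Z. Already a fixed point.
Sat(AF (EF (start ∨ valid))) = {n0, n2, n3, n4}
AG (AF (EF (start ∨ valid))): greatest fixpoint, start Z0 = {n0, n2, n3, n4}, keep only states in Sat with every successor in Z. Z1 = {n0, n2, n3}; Z2 = {n2, n3}; fixed.
Sat(AG (AF (EF (start ∨ valid)))) = {n2, n3}
|Sat(AG (AF (EF (start ∨ valid))))| = |{n2, n3}| = 2.

2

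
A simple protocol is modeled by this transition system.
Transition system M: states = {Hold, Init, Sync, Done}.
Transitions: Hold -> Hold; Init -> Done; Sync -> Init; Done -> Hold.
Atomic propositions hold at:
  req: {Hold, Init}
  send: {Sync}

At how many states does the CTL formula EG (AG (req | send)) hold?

1

Sat(req | send) = {Hold, Init, Sync}
AG (req | send): greatest fixpoint, start Z0 = {Hold, Init, Sync}, keep only states in Sat with every successor in Z. Z1 = {Hold, Sync}; Z2 = {Hold}; fixed.
Sat(AG (req | send)) = {Hold}
EG (AG (req | send)): greatest fixpoint, start Z0 = {Hold}, keep only states in Sat with some successor in Z. Already a fixed point.
Sat(EG (AG (req | send))) = {Hold}
|Sat(EG (AG (req | send)))| = |{Hold}| = 1.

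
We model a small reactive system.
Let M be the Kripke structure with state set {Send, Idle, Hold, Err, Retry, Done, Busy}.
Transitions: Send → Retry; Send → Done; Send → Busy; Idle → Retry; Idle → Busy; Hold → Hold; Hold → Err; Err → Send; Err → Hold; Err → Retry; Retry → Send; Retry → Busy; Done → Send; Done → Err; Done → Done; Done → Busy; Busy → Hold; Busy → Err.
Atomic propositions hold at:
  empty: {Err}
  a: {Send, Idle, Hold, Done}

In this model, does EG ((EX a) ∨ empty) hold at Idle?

No

Sat(EX a) = {s : some successor in {Send, Idle, Hold, Done}} = {Send, Hold, Err, Retry, Done, Busy}
Sat((EX a) ∨ empty) = {Send, Hold, Err, Retry, Done, Busy}
EG ((EX a) ∨ empty): greatest fixpoint, start Z0 = {Send, Hold, Err, Retry, Done, Busy}, keep only states in Sat with some successor in Z. Already a fixed point.
Sat(EG ((EX a) ∨ empty)) = {Send, Hold, Err, Retry, Done, Busy}
Idle ∉ Sat(EG ((EX a) ∨ empty)) = {Send, Hold, Err, Retry, Done, Busy}, so the formula does not hold at Idle.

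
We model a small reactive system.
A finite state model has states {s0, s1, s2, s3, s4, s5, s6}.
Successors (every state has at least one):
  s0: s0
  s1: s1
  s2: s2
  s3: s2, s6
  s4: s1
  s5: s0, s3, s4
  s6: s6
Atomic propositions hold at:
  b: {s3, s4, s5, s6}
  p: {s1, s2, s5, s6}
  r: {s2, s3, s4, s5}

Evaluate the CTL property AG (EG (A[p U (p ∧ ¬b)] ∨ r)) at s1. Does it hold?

Yes

Sat(¬b) = {s0, s1, s2}
Sat(p ∧ ¬b) = {s1, s2}
A[p U (p ∧ ¬b)]: least fixpoint, start Z0 = Sat((p ∧ ¬b)) = {s1, s2}, add states in Sat(p) with every successor in Z. Already a fixed point.
Sat(A[p U (p ∧ ¬b)]) = {s1, s2}
Sat(A[p U (p ∧ ¬b)] ∨ r) = {s1, s2, s3, s4, s5}
EG (A[p U (p ∧ ¬b)] ∨ r): greatest fixpoint, start Z0 = {s1, s2, s3, s4, s5}, keep only states in Sat with some successor in Z. Already a fixed point.
Sat(EG (A[p U (p ∧ ¬b)] ∨ r)) = {s1, s2, s3, s4, s5}
AG (EG (A[p U (p ∧ ¬b)] ∨ r)): greatest fixpoint, start Z0 = {s1, s2, s3, s4, s5}, keep only states in Sat with every successor in Z. Z1 = {s1, s2, s4}; fixed.
Sat(AG (EG (A[p U (p ∧ ¬b)] ∨ r))) = {s1, s2, s4}
s1 ∈ Sat(AG (EG (A[p U (p ∧ ¬b)] ∨ r))) = {s1, s2, s4}, so the formula holds at s1.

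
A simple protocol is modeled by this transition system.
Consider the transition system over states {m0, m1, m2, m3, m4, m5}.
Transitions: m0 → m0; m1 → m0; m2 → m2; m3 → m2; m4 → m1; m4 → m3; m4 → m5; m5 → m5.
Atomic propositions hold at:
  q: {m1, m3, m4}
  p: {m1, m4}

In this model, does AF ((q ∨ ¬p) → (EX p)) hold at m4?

Yes

Sat(¬p) = {m0, m2, m3, m5}
Sat(q ∨ ¬p) = {m0, m1, m2, m3, m4, m5}
Sat(EX p) = {s : some successor in {m1, m4}} = {m4}
Sat((q ∨ ¬p) → (EX p)) = {m4}
AF ((q ∨ ¬p) → (EX p)): least fixpoint, start Z0 = {m4}, add states with every successor in Z. Already a fixed point.
Sat(AF ((q ∨ ¬p) → (EX p))) = {m4}
m4 ∈ Sat(AF ((q ∨ ¬p) → (EX p))) = {m4}, so the formula holds at m4.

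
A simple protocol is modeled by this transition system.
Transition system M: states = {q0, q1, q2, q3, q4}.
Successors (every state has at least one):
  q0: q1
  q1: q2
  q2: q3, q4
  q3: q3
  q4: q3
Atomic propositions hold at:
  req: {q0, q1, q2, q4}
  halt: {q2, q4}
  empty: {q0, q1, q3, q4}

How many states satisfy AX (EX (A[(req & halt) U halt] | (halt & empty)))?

2

Sat(req & halt) = {q2, q4}
A[(req & halt) U halt]: least fixpoint, start Z0 = Sat(halt) = {q2, q4}, add states in Sat(req & halt) with every successor in Z. Already a fixed point.
Sat(A[(req & halt) U halt]) = {q2, q4}
Sat(halt & empty) = {q4}
Sat(A[(req & halt) U halt] | (halt & empty)) = {q2, q4}
Sat(EX (A[(req & halt) U halt] | (halt & empty))) = {s : some successor in {q2, q4}} = {q1, q2}
Sat(AX (EX (A[(req & halt) U halt] | (halt & empty)))) = {s : every successor in {q1, q2}} = {q0, q1}
|Sat(AX (EX (A[(req & halt) U halt] | (halt & empty))))| = |{q0, q1}| = 2.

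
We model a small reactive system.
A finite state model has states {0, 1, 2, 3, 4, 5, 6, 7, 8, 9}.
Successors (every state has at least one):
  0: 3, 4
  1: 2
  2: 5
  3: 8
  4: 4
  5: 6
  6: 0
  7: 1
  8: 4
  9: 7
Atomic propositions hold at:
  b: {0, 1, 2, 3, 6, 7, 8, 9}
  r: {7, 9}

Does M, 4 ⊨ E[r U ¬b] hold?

Yes

Sat(¬b) = {4, 5}
E[r U ¬b]: least fixpoint, start Z0 = Sat(¬b) = {4, 5}, add states in Sat(r) with some successor in Z. Already a fixed point.
Sat(E[r U ¬b]) = {4, 5}
4 ∈ Sat(E[r U ¬b]) = {4, 5}, so the formula holds at 4.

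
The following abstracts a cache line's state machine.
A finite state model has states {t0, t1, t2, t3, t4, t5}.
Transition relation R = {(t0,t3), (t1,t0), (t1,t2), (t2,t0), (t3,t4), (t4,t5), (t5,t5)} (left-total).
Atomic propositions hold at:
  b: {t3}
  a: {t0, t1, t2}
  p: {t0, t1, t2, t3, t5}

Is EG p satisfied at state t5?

EG p: greatest fixpoint, start Z0 = {t0, t1, t2, t3, t5}, keep only states in Sat with some successor in Z. Z1 = {t0, t1, t2, t5}; Z2 = {t1, t2, t5}; Z3 = {t1, t5}; Z4 = {t5}; fixed.
Sat(EG p) = {t5}
t5 ∈ Sat(EG p) = {t5}, so the formula holds at t5.

Yes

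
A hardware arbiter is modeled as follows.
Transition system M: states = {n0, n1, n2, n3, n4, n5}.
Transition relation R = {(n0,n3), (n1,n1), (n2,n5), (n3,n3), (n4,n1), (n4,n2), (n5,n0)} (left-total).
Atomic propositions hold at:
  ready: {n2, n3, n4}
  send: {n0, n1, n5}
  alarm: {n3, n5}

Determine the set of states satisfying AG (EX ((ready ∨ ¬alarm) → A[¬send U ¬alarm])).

{n1}

Sat(¬alarm) = {n0, n1, n2, n4}
Sat(ready ∨ ¬alarm) = {n0, n1, n2, n3, n4}
Sat(¬send) = {n2, n3, n4}
A[¬send U ¬alarm]: least fixpoint, start Z0 = Sat(¬alarm) = {n0, n1, n2, n4}, add states in Sat(¬send) with every successor in Z. Already a fixed point.
Sat(A[¬send U ¬alarm]) = {n0, n1, n2, n4}
Sat((ready ∨ ¬alarm) → A[¬send U ¬alarm]) = {n0, n1, n2, n4, n5}
Sat(EX ((ready ∨ ¬alarm) → A[¬send U ¬alarm])) = {s : some successor in {n0, n1, n2, n4, n5}} = {n1, n2, n4, n5}
AG (EX ((ready ∨ ¬alarm) → A[¬send U ¬alarm])): greatest fixpoint, start Z0 = {n1, n2, n4, n5}, keep only states in Sat with every successor in Z. Z1 = {n1, n2, n4}; Z2 = {n1, n4}; Z3 = {n1}; fixed.
Sat(AG (EX ((ready ∨ ¬alarm) → A[¬send U ¬alarm]))) = {n1}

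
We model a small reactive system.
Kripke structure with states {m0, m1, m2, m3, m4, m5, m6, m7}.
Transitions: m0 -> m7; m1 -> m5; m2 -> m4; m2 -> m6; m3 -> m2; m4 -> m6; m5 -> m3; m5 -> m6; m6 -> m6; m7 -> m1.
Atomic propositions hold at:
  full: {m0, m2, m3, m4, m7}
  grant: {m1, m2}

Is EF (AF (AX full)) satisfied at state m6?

No

Sat(AX full) = {s : every successor in {m0, m2, m3, m4, m7}} = {m0, m3}
AF (AX full): least fixpoint, start Z0 = {m0, m3}, add states with every successor in Z. Already a fixed point.
Sat(AF (AX full)) = {m0, m3}
EF (AF (AX full)): least fixpoint, start Z0 = {m0, m3}, add states with some successor in Z. Z1 = {m0, m3, m5}; Z2 = {m0, m1, m3, m5}; Z3 = {m0, m1, m3, m5, m7}; fixed.
Sat(EF (AF (AX full))) = {m0, m1, m3, m5, m7}
m6 ∉ Sat(EF (AF (AX full))) = {m0, m1, m3, m5, m7}, so the formula does not hold at m6.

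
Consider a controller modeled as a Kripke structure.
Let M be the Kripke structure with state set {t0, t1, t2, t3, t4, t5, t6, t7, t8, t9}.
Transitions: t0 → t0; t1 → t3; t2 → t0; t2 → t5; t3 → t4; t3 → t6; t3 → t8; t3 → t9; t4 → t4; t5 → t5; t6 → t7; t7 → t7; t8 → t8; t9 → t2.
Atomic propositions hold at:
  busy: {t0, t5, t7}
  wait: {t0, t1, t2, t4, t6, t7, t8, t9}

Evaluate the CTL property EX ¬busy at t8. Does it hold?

Yes

Sat(¬busy) = {t1, t2, t3, t4, t6, t8, t9}
Sat(EX ¬busy) = {s : some successor in {t1, t2, t3, t4, t6, t8, t9}} = {t1, t3, t4, t8, t9}
t8 ∈ Sat(EX ¬busy) = {t1, t3, t4, t8, t9}, so the formula holds at t8.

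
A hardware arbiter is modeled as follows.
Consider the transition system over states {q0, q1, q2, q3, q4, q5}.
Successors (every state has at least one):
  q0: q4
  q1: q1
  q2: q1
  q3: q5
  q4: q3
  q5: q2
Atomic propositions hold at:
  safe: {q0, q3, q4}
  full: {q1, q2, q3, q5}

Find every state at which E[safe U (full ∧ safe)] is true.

Sat(full ∧ safe) = {q3}
E[safe U (full ∧ safe)]: least fixpoint, start Z0 = Sat((full ∧ safe)) = {q3}, add states in Sat(safe) with some successor in Z. Z1 = {q3, q4}; Z2 = {q0, q3, q4}; fixed.
Sat(E[safe U (full ∧ safe)]) = {q0, q3, q4}

{q0, q3, q4}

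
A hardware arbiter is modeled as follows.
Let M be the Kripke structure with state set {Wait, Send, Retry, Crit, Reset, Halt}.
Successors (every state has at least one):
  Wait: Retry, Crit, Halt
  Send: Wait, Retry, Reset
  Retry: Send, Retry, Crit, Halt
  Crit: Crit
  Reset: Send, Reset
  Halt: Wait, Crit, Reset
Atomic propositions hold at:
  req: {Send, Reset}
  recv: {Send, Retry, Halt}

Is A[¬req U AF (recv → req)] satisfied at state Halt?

Yes

Sat(¬req) = {Wait, Retry, Crit, Halt}
Sat(recv → req) = {Wait, Send, Crit, Reset}
AF (recv → req): least fixpoint, start Z0 = {Wait, Send, Crit, Reset}, add states with every successor in Z. Z1 = {Wait, Send, Crit, Reset, Halt}; fixed.
Sat(AF (recv → req)) = {Wait, Send, Crit, Reset, Halt}
A[¬req U AF (recv → req)]: least fixpoint, start Z0 = Sat(AF (recv → req)) = {Wait, Send, Crit, Reset, Halt}, add states in Sat(¬req) with every successor in Z. Already a fixed point.
Sat(A[¬req U AF (recv → req)]) = {Wait, Send, Crit, Reset, Halt}
Halt ∈ Sat(A[¬req U AF (recv → req)]) = {Wait, Send, Crit, Reset, Halt}, so the formula holds at Halt.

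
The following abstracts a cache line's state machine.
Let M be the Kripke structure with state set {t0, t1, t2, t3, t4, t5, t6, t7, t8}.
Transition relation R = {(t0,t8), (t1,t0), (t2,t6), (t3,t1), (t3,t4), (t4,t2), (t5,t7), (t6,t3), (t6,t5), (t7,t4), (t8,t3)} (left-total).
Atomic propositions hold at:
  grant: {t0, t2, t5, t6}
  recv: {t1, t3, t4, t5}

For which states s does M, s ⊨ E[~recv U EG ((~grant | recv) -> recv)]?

Sat(~recv) = {t0, t2, t6, t7, t8}
Sat(~grant) = {t1, t3, t4, t7, t8}
Sat(~grant | recv) = {t1, t3, t4, t5, t7, t8}
Sat((~grant | recv) -> recv) = {t0, t1, t2, t3, t4, t5, t6}
EG ((~grant | recv) -> recv): greatest fixpoint, start Z0 = {t0, t1, t2, t3, t4, t5, t6}, keep only states in Sat with some successor in Z. Z1 = {t1, t2, t3, t4, t6}; Z2 = {t2, t3, t4, t6}; fixed.
Sat(EG ((~grant | recv) -> recv)) = {t2, t3, t4, t6}
E[~recv U EG ((~grant | recv) -> recv)]: least fixpoint, start Z0 = Sat(EG ((~grant | recv) -> recv)) = {t2, t3, t4, t6}, add states in Sat(~recv) with some successor in Z. Z1 = {t2, t3, t4, t6, t7, t8}; Z2 = {t0, t2, t3, t4, t6, t7, t8}; fixed.
Sat(E[~recv U EG ((~grant | recv) -> recv)]) = {t0, t2, t3, t4, t6, t7, t8}

{t0, t2, t3, t4, t6, t7, t8}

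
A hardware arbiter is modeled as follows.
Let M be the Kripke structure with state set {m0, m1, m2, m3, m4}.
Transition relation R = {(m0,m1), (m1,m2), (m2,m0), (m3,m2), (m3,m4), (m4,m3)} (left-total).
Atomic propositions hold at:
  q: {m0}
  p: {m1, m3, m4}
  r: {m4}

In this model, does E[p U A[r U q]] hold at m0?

Yes

A[r U q]: least fixpoint, start Z0 = Sat(q) = {m0}, add states in Sat(r) with every successor in Z. Already a fixed point.
Sat(A[r U q]) = {m0}
E[p U A[r U q]]: least fixpoint, start Z0 = Sat(A[r U q]) = {m0}, add states in Sat(p) with some successor in Z. Already a fixed point.
Sat(E[p U A[r U q]]) = {m0}
m0 ∈ Sat(E[p U A[r U q]]) = {m0}, so the formula holds at m0.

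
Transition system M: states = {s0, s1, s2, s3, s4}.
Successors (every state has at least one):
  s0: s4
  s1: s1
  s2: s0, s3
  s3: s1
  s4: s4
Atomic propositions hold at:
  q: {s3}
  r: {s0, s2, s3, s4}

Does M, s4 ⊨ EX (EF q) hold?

No

EF q: least fixpoint, start Z0 = {s3}, add states with some successor in Z. Z1 = {s2, s3}; fixed.
Sat(EF q) = {s2, s3}
Sat(EX (EF q)) = {s : some successor in {s2, s3}} = {s2}
s4 ∉ Sat(EX (EF q)) = {s2}, so the formula does not hold at s4.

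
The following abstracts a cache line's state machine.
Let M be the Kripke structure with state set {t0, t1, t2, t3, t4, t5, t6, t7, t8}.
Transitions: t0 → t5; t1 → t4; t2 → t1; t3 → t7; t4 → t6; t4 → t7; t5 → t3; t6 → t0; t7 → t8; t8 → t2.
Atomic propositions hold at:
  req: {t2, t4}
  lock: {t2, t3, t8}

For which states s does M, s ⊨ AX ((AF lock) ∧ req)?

{t1, t8}

AF lock: least fixpoint, start Z0 = {t2, t3, t8}, add states with every successor in Z. Z1 = {t2, t3, t5, t7, t8}; Z2 = {t0, t2, t3, t5, t7, t8}; Z3 = {t0, t2, t3, t5, t6, t7, t8}; Z4 = {t0, t2, t3, t4, t5, t6, t7, t8}; Z5 = {t0, t1, t2, t3, t4, t5, t6, t7, t8}; fixed.
Sat(AF lock) = {t0, t1, t2, t3, t4, t5, t6, t7, t8}
Sat((AF lock) ∧ req) = {t2, t4}
Sat(AX ((AF lock) ∧ req)) = {s : every successor in {t2, t4}} = {t1, t8}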